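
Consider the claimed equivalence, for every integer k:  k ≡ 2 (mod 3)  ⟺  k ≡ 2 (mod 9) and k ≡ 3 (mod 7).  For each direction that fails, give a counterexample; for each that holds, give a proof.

[⇐] If k ≡ 2 (mod 9) and k ≡ 3 (mod 7), then by the Chinese remainder theorem k ≡ 38 (mod 63). Since 38 ≡ 2 (mod 3) and 3 ∣ 63, we get k ≡ 2 (mod 3).

[⇒] This fails: k = 2 gives 2 ≡ 2 (mod 3) but 2 ≡ 2 (mod 7), so the conjunction on the right does not hold.

Only the reverse direction holds.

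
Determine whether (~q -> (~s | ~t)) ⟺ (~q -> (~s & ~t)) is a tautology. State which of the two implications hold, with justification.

(⇒) fails; (⇐) holds.

(⇒) This fails. Under t = T, q = F, s = F, the left side is true but the right side is false.

(⇐) Assume the antecedent. If t is true, the antecedent forces (t = T, q = T, s = F) or (t = T, q = T, s = T), and ~q -> (~s | ~t) holds there. If t is false, ~q -> (~s | ~t) reduces to true regardless of the other variables. Either way ~q -> (~s | ~t) holds.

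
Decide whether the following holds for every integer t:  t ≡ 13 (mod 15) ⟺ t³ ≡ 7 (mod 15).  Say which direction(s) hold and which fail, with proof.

Both directions hold; the statement is true.

(⇒) Suppose t ≡ 13 (mod 15). Write t = 15j + 13. Then (15j + 13)³ = 3375j³ + 8775j² + 7605j + 2197 = 15(225j³ + 585j² + 507j + 146) + 7, so t³ ≡ 7 (mod 15).

(⇐) Conversely, suppose t³ ≡ 7 (mod 15). The only residue r in {0, …, 14} with r³ ≡ 7 (mod 15) is r = 13, so t ≡ 13 (mod 15).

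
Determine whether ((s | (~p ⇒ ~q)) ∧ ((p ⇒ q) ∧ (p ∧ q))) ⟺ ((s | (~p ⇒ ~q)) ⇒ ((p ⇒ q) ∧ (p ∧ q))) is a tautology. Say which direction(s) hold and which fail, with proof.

The forward direction holds; the converse fails.

[⇒] Assume the antecedent. If p is true, the antecedent forces (p = T, s = F, q = T) or (p = T, s = T, q = T), and the consequent holds there. If p is false, the antecedent cannot hold. Either way the consequent holds.

[⇐] This fails. Under p = F, s = F, q = T, the left side is false but the right side is true.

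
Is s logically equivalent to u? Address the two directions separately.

Both directions fail.

(⇒) This fails. Under u = F, s = T, the left side is true but the right side is false.

(⇐) This fails. Under u = T, s = F, the left side is false but the right side is true.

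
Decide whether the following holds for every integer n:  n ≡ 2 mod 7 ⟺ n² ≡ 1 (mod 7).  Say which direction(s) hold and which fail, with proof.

Neither implication holds.

(→) This fails: take n = 2. Then 2 ≡ 2 (mod 7), but 2² = 4 ≡ 4 (mod 7), not 1.

(←) This fails: take n = 1. Then 1² = 1 ≡ 1 (mod 7), yet 1 ≡ 1 (mod 7), not 2.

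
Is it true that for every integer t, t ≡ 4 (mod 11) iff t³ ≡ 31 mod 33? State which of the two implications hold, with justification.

Not equivalent: only (⇐) holds.

(⇐) The residues r modulo 33 with r³ ≡ 31 (mod 33) are exactly {4}, and each is ≡ 4 (mod 11).

(⇒) This fails: take t = 15. Then 15 ≡ 4 (mod 11), but 15³ = 3375 ≡ 9 (mod 33), not 31.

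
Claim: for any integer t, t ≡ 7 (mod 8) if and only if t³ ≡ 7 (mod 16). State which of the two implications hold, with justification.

Only the reverse direction holds.

[⇐] The residues r modulo 16 with r³ ≡ 7 (mod 16) are exactly {7}, and each is ≡ 7 (mod 8).

[⇒] This fails: take t = 15. Then 15 ≡ 7 (mod 8), but 15³ = 3375 ≡ 15 (mod 16), not 7.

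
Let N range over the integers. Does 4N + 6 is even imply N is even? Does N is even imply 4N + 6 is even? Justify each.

(⇒) fails; (⇐) holds.

(→) This fails: take N = 3. Then 4N + 6 = 18, which is even, yet N = 3 is odd, not even.

(←) Suppose N is even. Since 4 is even, 4N is even for every N, so 4N + 6 has the same parity as 6, which is even. Hence 4N + 6 is even.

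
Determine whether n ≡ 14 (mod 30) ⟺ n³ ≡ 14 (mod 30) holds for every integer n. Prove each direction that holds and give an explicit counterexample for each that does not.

Equivalent; both directions hold.

(⟹) Suppose n ≡ 14 (mod 30). Write n = 30j + 14. Then (30j + 14)³ = 27000j³ + 37800j² + 17640j + 2744 = 30(900j³ + 1260j² + 588j + 91) + 14, so n³ ≡ 14 (mod 30).

(⟸) Conversely, suppose n³ ≡ 14 (mod 30). The only residue r in {0, …, 29} with r³ ≡ 14 (mod 30) is r = 14, so n ≡ 14 (mod 30).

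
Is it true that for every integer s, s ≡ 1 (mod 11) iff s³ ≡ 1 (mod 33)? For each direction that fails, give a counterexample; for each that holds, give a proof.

Not equivalent: only (⇐) holds.

(⟹) This fails: take s = 12. Then 12 ≡ 1 (mod 11), but 12³ = 1728 ≡ 12 (mod 33), not 1.

(⟸) Conversely, the residues r modulo 33 with r³ ≡ 1 (mod 33) are exactly {1}, and each is ≡ 1 (mod 11).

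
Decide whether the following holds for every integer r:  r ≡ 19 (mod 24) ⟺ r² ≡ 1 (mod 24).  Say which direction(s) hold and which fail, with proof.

The forward direction holds; the converse fails.

Forward direction. Suppose r ≡ 19 (mod 24). Write r = 24j + 19. Then (24j + 19)² = 576j² + 912j + 361 = 24(24j² + 38j + 15) + 1, so r² ≡ 1 (mod 24).

Converse. This fails: take r = 1. Then 1² = 1 ≡ 1 (mod 24), yet 1 ≡ 1 (mod 24), not 19.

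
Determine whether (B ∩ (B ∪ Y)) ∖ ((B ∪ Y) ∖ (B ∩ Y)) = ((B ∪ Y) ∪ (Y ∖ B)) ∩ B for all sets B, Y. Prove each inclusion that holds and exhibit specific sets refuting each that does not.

(⊆) holds; (⊇) fails.

(⊇) This inclusion fails. Take B = {1}, Y = ∅; then 1 ∈ ((B ∪ Y) ∪ (Y ∖ B)) ∩ B but 1 ∉ (B ∩ (B ∪ Y)) ∖ ((B ∪ Y) ∖ (B ∩ Y)).

(⊆) Let x ∈ (B ∩ (B ∪ Y)) ∖ ((B ∪ Y) ∖ (B ∩ Y)). Then x ∈ B ∩ Y, from which x ∈ ((B ∪ Y) ∪ (Y ∖ B)) ∩ B.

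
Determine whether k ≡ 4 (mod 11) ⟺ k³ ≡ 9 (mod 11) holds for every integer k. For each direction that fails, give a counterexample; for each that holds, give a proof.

Both directions hold; the statement is true.

(⟹) Suppose k ≡ 4 (mod 11). Write k = 11j + 4. Then (11j + 4)³ = 1331j³ + 1452j² + 528j + 64 = 11(121j³ + 132j² + 48j + 5) + 9, so k³ ≡ 9 (mod 11).

(⟸) Conversely, suppose k³ ≡ 9 (mod 11). The only residue r in {0, …, 10} with r³ ≡ 9 (mod 11) is r = 4, so k ≡ 4 (mod 11).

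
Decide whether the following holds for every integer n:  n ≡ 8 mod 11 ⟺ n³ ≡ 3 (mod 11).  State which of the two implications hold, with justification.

(⟹) This fails: take n = 8. Then 8 ≡ 8 (mod 11), but 8³ = 512 ≡ 6 (mod 11), not 3.

(⟸) This fails: take n = 9. Then 9³ = 729 ≡ 3 (mod 11), yet 9 ≡ 9 (mod 11), not 8.

Neither implication holds.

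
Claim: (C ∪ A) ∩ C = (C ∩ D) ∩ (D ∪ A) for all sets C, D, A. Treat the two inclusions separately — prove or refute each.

(⊆) This inclusion fails. Take C = {1}, D = ∅, A = ∅; then 1 ∈ (C ∪ A) ∩ C but 1 ∉ (C ∩ D) ∩ (D ∪ A).

(⊇) Let x ∈ (C ∩ D) ∩ (D ∪ A). Then either x ∈ C ∩ D and x ∉ A; or x ∈ C ∩ D ∩ A. In each case x ∈ (C ∪ A) ∩ C, so (C ∩ D) ∩ (D ∪ A) ⊆ (C ∪ A) ∩ C.

(⊆) fails; (⊇) holds.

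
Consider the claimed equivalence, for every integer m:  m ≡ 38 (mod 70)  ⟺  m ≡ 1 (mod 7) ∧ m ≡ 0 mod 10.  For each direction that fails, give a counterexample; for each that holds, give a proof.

(→) This fails: m = 38 gives 38 ≡ 38 (mod 70) but 38 ≡ 3 (mod 7), so the conjunction on the right does not hold.

(←) This fails: m = 50 satisfies both congruences on the right (50 ≡ 1 mod 7 and 50 ≡ 0 mod 10) yet 50 ≡ 50 (mod 70), not 38.

(⇒) fails and (⇐) fails.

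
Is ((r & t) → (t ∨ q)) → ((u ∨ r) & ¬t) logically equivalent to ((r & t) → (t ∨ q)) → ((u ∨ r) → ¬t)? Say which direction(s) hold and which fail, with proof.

Forward direction. Assume the antecedent. If t is true, the antecedent cannot hold. If t is false, the consequent reduces to true regardless of the other variables. Either way the consequent holds.

Converse. This fails. Under q = F, t = F, u = F, r = F, the left side is false but the right side is true.

The forward direction holds; the converse fails.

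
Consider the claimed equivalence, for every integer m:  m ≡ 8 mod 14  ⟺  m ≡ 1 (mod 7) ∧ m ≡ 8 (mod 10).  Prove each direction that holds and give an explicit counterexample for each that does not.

The forward direction fails; the converse holds.

Forward direction. This fails: m = 64 gives 64 ≡ 8 (mod 14) but 64 ≡ 4 (mod 10), so the conjunction on the right does not hold.

Converse. If m ≡ 1 (mod 7) and m ≡ 8 (mod 10), then by the Chinese remainder theorem m ≡ 8 (mod 70). Since 8 ≡ 8 (mod 14) and 14 ∣ 70, we get m ≡ 8 (mod 14).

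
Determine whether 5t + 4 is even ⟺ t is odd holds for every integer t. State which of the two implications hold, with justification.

Neither direction holds.

Forward direction. This fails: t = 0 gives 5t + 4 = 4, which is even, but 0 is even, not odd.

Converse. This also fails: t = 7 is odd, but 5t + 4 = 39 is odd, not even.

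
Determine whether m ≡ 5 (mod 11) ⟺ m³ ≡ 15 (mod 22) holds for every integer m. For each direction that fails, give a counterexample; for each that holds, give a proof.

The forward direction fails; the converse holds.

Forward direction. This fails: take m = 16. Then 16 ≡ 5 (mod 11), but 16³ = 4096 ≡ 4 (mod 22), not 15.

Converse. The residues r modulo 22 with r³ ≡ 15 (mod 22) are exactly {5}, and each is ≡ 5 (mod 11).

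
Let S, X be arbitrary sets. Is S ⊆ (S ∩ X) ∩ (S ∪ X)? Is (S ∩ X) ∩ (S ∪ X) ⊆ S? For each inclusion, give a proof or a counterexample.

(⊆) fails; (⊇) holds.

Forward inclusion. This inclusion fails. Take S = {1}, X = ∅; then 1 ∈ S but 1 ∉ (S ∩ X) ∩ (S ∪ X).

Reverse inclusion. Let x ∈ (S ∩ X) ∩ (S ∪ X). Then x ∈ S ∩ X, from which x ∈ S.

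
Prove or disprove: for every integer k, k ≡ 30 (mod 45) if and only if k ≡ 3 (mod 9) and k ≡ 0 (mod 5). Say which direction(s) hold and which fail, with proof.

Both directions hold.

[⇐] If k ≡ 3 (mod 9) and k ≡ 0 (mod 5), then by the Chinese remainder theorem k ≡ 30 (mod 45). This is exactly k ≡ 30 (mod 45).

[⇒] Suppose k ≡ 30 (mod 45); write k = 45j + 30. Since 9 ∣ 45, reducing mod 9 gives k ≡ 30 ≡ 3 (mod 9); since 5 ∣ 45, reducing mod 5 gives k ≡ 30 ≡ 0 (mod 5).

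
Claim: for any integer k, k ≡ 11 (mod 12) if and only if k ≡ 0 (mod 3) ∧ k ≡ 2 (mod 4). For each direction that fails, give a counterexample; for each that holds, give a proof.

(⟹) This fails: k = 11 gives 11 ≡ 11 (mod 12) but 11 ≡ 2 (mod 3), so the conjunction on the right does not hold.

(⟸) This fails: k = 6 satisfies both congruences on the right (6 ≡ 0 mod 3 and 6 ≡ 2 mod 4) yet 6 ≡ 6 (mod 12), not 11.

Both directions fail.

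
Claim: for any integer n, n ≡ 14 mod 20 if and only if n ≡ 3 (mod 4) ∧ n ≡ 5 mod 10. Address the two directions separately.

(⟹) This fails: n = 14 gives 14 ≡ 14 (mod 20) but 14 ≡ 2 (mod 4), so the conjunction on the right does not hold.

(⟸) This fails: n = 15 satisfies both congruences on the right (15 ≡ 3 mod 4 and 15 ≡ 5 mod 10) yet 15 ≡ 15 (mod 20), not 14.

Both directions fail.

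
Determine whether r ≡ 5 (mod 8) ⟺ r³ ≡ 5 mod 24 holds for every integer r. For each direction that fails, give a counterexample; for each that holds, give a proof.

Forward direction. This fails: take r = 13. Then 13 ≡ 5 (mod 8), but 13³ = 2197 ≡ 13 (mod 24), not 5.

Converse. The residues r modulo 24 with r³ ≡ 5 (mod 24) are exactly {5}, and each is ≡ 5 (mod 8).

Not equivalent: only (⇐) holds.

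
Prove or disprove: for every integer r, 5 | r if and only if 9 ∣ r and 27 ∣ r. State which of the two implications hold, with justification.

Forward direction. This fails: take r = 5. Certainly 5 ∣ 5, but 9 ∤ 5.

Converse. This fails: take r = 27. Both 9 ∣ 27 and 27 ∣ 27, yet 27 is not a multiple of 5 (since 27 = 5·5 + 2), so 5 ∤ 27.

Neither direction holds.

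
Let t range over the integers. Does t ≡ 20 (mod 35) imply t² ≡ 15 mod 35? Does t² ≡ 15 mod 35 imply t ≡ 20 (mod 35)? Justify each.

Only the forward implication holds.

(⇐) This fails: take t = 15. Then 15² = 225 ≡ 15 (mod 35), yet 15 ≡ 15 (mod 35), not 20.

(⇒) Suppose t ≡ 20 (mod 35). Write t = 35j + 20. Then (35j + 20)² = 1225j² + 1400j + 400 = 35(35j² + 40j + 11) + 15, so t² ≡ 15 (mod 35).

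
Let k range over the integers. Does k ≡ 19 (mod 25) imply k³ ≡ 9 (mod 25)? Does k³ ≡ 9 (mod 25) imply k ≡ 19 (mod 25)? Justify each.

Both directions hold; the statement is true.

(⇒) Suppose k ≡ 19 (mod 25). Write k = 25j + 19. Then (25j + 19)³ = 15625j³ + 35625j² + 27075j + 6859 = 25(625j³ + 1425j² + 1083j + 274) + 9, so k³ ≡ 9 (mod 25).

(⇐) Conversely, suppose k³ ≡ 9 (mod 25). The only residue r in {0, …, 24} with r³ ≡ 9 (mod 25) is r = 19, so k ≡ 19 (mod 25).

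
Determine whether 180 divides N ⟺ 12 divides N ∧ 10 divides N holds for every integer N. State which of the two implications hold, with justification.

(⇒) holds; (⇐) fails.

[⇐] This fails: take N = 60. Both 12 ∣ 60 and 10 ∣ 60, yet 60 is not a multiple of 180 (since 60 = 0·180 + 60), so 180 ∤ 60.

[⇒] If 180 ∣ N, write N = 180q. Since 180 = 15·12, N = 12·(15q), so 12 ∣ N; and since 180 = 18·10, N = 10·(18q), so 10 ∣ N.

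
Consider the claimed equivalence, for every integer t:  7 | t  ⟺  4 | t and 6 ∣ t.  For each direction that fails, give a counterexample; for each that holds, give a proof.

Neither direction holds.

(⇒) This fails: take t = 7. Certainly 7 ∣ 7, but 4 ∤ 7.

(⇐) This fails: take t = 12. Both 4 ∣ 12 and 6 ∣ 12, yet 12 is not a multiple of 7 (since 12 = 1·7 + 5), so 7 ∤ 12.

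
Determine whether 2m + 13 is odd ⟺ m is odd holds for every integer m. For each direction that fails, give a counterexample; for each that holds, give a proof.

Forward direction. This fails: take m = 6. Then 2m + 13 = 25, which is odd, yet m = 6 is even, not odd.

Converse. Suppose m is odd. Since 2 is even, 2m is even for every m, so 2m + 13 has the same parity as 13, which is odd. Hence 2m + 13 is odd.

The forward direction fails; the converse holds.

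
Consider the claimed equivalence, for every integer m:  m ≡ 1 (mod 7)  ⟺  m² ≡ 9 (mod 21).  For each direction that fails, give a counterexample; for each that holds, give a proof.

Neither direction holds.

(⟹) This fails: take m = 1. Then 1 ≡ 1 (mod 7), but 1² = 1 ≡ 1 (mod 21), not 9.

(⟸) This fails: take m = 3. Then 3² = 9 ≡ 9 (mod 21), yet 3 ≡ 3 (mod 7), not 1.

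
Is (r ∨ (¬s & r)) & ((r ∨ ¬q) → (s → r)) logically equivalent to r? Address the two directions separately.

The biconditional holds.

(←) Assume the antecedent. If r is true, the consequent reduces to true regardless of the other variables. If r is false, the antecedent cannot hold. Either way the consequent holds.

(→) Assume the antecedent. If r is true, r reduces to true regardless of the other variables. If r is false, the antecedent cannot hold. Either way r holds.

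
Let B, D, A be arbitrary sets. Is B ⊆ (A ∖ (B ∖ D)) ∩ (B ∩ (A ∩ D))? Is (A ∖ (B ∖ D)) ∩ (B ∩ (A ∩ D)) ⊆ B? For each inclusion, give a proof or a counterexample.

Only the reverse inclusion holds.

(⟸) Let x ∈ (A ∖ (B ∖ D)) ∩ (B ∩ (A ∩ D)). Then x ∈ B ∩ D ∩ A, from which x ∈ B.

(⟹) This inclusion fails. Take B = {1}, D = ∅, A = ∅; then 1 ∈ B but 1 ∉ (A ∖ (B ∖ D)) ∩ (B ∩ (A ∩ D)).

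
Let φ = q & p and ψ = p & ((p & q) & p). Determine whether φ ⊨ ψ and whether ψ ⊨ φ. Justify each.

(→) Assume the antecedent. If p is true, the antecedent forces (p = T, q = T), and p & ((p & q) & p) holds there. If p is false, the antecedent cannot hold. Either way p & ((p & q) & p) holds.

(←) Assume the antecedent. If p is true, the antecedent forces (p = T, q = T), and q & p holds there. If p is false, the antecedent cannot hold. Either way q & p holds.

Equivalent; both directions hold.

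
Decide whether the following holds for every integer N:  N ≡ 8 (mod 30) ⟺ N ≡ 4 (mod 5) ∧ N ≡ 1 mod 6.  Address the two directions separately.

[⇒] This fails: N = 8 gives 8 ≡ 8 (mod 30) but 8 ≡ 3 (mod 5), so the conjunction on the right does not hold.

[⇐] This fails: N = 19 satisfies both congruences on the right (19 ≡ 4 mod 5 and 19 ≡ 1 mod 6) yet 19 ≡ 19 (mod 30), not 8.

Neither direction holds.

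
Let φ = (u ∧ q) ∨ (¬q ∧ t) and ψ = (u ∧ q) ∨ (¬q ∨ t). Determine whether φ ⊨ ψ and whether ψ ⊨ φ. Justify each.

Only the forward implication holds.

[⇒] Assume the antecedent. If t is true, (u ∧ q) ∨ (¬q ∨ t) reduces to true regardless of the other variables. If t is false, the antecedent forces (t = F, u = T, q = T), and (u ∧ q) ∨ (¬q ∨ t) holds there. Either way (u ∧ q) ∨ (¬q ∨ t) holds.

[⇐] This fails. Under t = F, u = F, q = F, the left side is false but the right side is true.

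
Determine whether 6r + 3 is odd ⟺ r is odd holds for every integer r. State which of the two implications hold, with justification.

The forward direction fails; the converse holds.

(→) This fails: take r = 4. Then 6r + 3 = 27, which is odd, yet r = 4 is even, not odd.

(←) Suppose r is odd. Since 6 is even, 6r is even for every r, so 6r + 3 has the same parity as 3, which is odd. Hence 6r + 3 is odd.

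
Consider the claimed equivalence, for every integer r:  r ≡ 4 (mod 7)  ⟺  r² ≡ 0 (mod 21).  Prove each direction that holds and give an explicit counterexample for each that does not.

(⇒) fails and (⇐) fails.

Forward direction. This fails: take r = 4. Then 4 ≡ 4 (mod 7), but 4² = 16 ≡ 16 (mod 21), not 0.

Converse. This fails: take r = 0. Then 0² = 0 ≡ 0 (mod 21), yet 0 ≡ 0 (mod 7), not 4.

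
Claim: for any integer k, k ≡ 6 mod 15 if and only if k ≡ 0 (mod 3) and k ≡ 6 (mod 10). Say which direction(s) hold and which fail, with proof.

Only the converse holds.

(→) This fails: k = 21 gives 21 ≡ 6 (mod 15) but 21 ≡ 1 (mod 10), so the conjunction on the right does not hold.

(←) Conversely, if k ≡ 0 (mod 3) and k ≡ 6 (mod 10), then by the Chinese remainder theorem k ≡ 6 (mod 30). Since 6 ≡ 6 (mod 15) and 15 ∣ 30, we get k ≡ 6 (mod 15).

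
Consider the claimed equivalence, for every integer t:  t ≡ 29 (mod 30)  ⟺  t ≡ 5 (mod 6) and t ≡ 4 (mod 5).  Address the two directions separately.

Forward direction. Suppose t ≡ 29 (mod 30); write t = 30j + 29. Since 6 ∣ 30, reducing mod 6 gives t ≡ 29 ≡ 5 (mod 6); since 5 ∣ 30, reducing mod 5 gives t ≡ 29 ≡ 4 (mod 5).

Converse. If t ≡ 5 (mod 6) and t ≡ 4 (mod 5), then by the Chinese remainder theorem t ≡ 29 (mod 30). This is exactly t ≡ 29 (mod 30).

Both implications hold.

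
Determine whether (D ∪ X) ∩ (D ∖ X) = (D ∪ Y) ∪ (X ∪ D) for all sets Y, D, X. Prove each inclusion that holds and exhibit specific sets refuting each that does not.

Only the forward inclusion holds.

Forward inclusion. Let x ∈ (D ∪ X) ∩ (D ∖ X). Then either x ∈ D and x ∉ Y, X; or x ∈ Y ∩ D and x ∉ X. In each case x ∈ (D ∪ Y) ∪ (X ∪ D), so (D ∪ X) ∩ (D ∖ X) ⊆ (D ∪ Y) ∪ (X ∪ D).

Reverse inclusion. This inclusion fails. Take Y = {1}, D = ∅, X = ∅; then 1 ∈ (D ∪ Y) ∪ (X ∪ D) but 1 ∉ (D ∪ X) ∩ (D ∖ X).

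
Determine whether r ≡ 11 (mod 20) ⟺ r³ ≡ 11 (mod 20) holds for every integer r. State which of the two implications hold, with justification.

(⇒) Suppose r ≡ 11 (mod 20). Write r = 20j + 11. Then (20j + 11)³ = 8000j³ + 13200j² + 7260j + 1331 = 20(400j³ + 660j² + 363j + 66) + 11, so r³ ≡ 11 (mod 20).

(⇐) Conversely, suppose r³ ≡ 11 (mod 20). The only residue r in {0, …, 19} with r³ ≡ 11 (mod 20) is r = 11, so r ≡ 11 (mod 20).

The biconditional holds.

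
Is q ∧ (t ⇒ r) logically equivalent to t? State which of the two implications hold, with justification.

(→) This fails. Under r = F, t = F, q = T, the left side is true but the right side is false.

(←) This fails. Under r = F, t = T, q = F, the left side is false but the right side is true.

Neither direction holds.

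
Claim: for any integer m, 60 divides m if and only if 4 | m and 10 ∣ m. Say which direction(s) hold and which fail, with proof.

(⇒) If 60 ∣ m, write m = 60q. Since 60 = 15·4, m = 4·(15q), so 4 ∣ m; and since 60 = 6·10, m = 10·(6q), so 10 ∣ m.

(⇐) This fails: take m = 20. Both 4 ∣ 20 and 10 ∣ 20, yet 20 is not a multiple of 60 (since 20 = 0·60 + 20), so 60 ∤ 20.

Only the forward direction holds.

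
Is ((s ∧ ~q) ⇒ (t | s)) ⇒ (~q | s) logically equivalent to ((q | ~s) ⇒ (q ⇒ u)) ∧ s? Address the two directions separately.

Forward direction. This fails. Under s = F, u = F, q = F, t = F, the left side is true but the right side is false.

Converse. Assume the antecedent. If s is true, the consequent reduces to true regardless of the other variables. If s is false, the antecedent cannot hold. Either way the consequent holds.

The forward direction fails; the converse holds.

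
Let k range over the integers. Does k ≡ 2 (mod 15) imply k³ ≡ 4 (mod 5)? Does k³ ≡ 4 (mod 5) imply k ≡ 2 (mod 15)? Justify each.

(⟹) This fails: take k = 2. Then 2 ≡ 2 (mod 15), but 2³ = 8 ≡ 3 (mod 5), not 4.

(⟸) This fails: take k = 4. Then 4³ = 64 ≡ 4 (mod 5), yet 4 ≡ 4 (mod 15), not 2.

(⇒) fails and (⇐) fails.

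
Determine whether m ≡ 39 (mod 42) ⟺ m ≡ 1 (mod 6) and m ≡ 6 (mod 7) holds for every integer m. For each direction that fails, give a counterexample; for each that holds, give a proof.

(⇒) This fails: m = 39 gives 39 ≡ 39 (mod 42) but 39 ≡ 3 (mod 6), so the conjunction on the right does not hold.

(⇐) This fails: m = 13 satisfies both congruences on the right (13 ≡ 1 mod 6 and 13 ≡ 6 mod 7) yet 13 ≡ 13 (mod 42), not 39.

Neither implication holds.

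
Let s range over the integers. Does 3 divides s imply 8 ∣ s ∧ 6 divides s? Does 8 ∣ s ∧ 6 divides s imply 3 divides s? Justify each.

(⟹) This fails: take s = 3. Certainly 3 ∣ 3, but 8 ∤ 3.

(⟸) Suppose 8 ∣ s and 6 ∣ s. Any common multiple of 8 and 6 is a multiple of their lcm; here lcm(8, 6) = 8·6/gcd(8, 6) = 48/2 = 24, so 24 ∣ s. Since 3 ∣ 24, it follows that 3 ∣ s.

Not equivalent: only (⇐) holds.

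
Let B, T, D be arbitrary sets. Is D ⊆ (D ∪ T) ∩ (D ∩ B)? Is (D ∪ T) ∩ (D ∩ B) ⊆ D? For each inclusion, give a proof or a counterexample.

Only the reverse inclusion holds.

(⊇) Let x ∈ (D ∪ T) ∩ (D ∩ B). Then either x ∈ B ∩ D and x ∉ T; or x ∈ B ∩ T ∩ D. In each case x ∈ D, so (D ∪ T) ∩ (D ∩ B) ⊆ D.

(⊆) This inclusion fails. Take B = ∅, T = ∅, D = {1}; then 1 ∈ D but 1 ∉ (D ∪ T) ∩ (D ∩ B).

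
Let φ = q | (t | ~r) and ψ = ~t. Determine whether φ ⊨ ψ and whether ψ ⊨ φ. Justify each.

(⇒) This fails. Under t = T, r = F, q = F, the left side is true but the right side is false.

(⇐) This fails. Under t = F, r = T, q = F, the left side is false but the right side is true.

Both directions fail.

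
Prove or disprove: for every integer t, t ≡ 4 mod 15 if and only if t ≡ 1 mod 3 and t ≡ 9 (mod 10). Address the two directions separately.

Forward direction. This fails: t = 4 gives 4 ≡ 4 (mod 15) but 4 ≡ 4 (mod 10), so the conjunction on the right does not hold.

Converse. If t ≡ 1 (mod 3) and t ≡ 9 (mod 10), then by the Chinese remainder theorem t ≡ 19 (mod 30). Since 19 ≡ 4 (mod 15) and 15 ∣ 30, we get t ≡ 4 (mod 15).

Not equivalent: only (⇐) holds.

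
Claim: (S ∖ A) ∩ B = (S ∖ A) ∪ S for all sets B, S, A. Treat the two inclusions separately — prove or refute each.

(⊆) holds; (⊇) fails.

Reverse inclusion. This inclusion fails. Take B = ∅, S = {1}, A = ∅; then 1 ∈ (S ∖ A) ∪ S but 1 ∉ (S ∖ A) ∩ B.

Forward inclusion. Let x ∈ (S ∖ A) ∩ B. Then x ∈ B ∩ S and x ∉ A, from which x ∈ (S ∖ A) ∪ S.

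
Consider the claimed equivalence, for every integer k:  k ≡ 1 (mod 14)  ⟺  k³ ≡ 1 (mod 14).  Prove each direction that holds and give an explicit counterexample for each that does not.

Not equivalent: only (⇒) holds.

[⇐] This fails: take k = 9. Then 9³ = 729 ≡ 1 (mod 14), yet 9 ≡ 9 (mod 14), not 1.

[⇒] Suppose k ≡ 1 (mod 14). Write k = 14j + 1. Then (14j + 1)³ = 2744j³ + 588j² + 42j + 1 = 14(196j³ + 42j² + 3j) + 1, so k³ ≡ 1 (mod 14).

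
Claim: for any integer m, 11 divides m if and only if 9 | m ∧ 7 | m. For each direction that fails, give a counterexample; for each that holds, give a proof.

(⟹) This fails: take m = 11. Certainly 11 ∣ 11, but 9 ∤ 11.

(⟸) This fails: take m = 63. Both 9 ∣ 63 and 7 ∣ 63, yet 63 is not a multiple of 11 (since 63 = 5·11 + 8), so 11 ∤ 63.

(⇒) fails and (⇐) fails.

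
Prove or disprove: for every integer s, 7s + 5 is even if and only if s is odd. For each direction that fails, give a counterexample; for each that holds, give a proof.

Equivalent; both directions hold.

(→) Suppose 7s + 5 is even. Since 7 is odd, 7s and s have the same parity, so 7s + 5 ≡ s + 5 (mod 2). As 5 is odd, 7s + 5 is even exactly when s is odd. Thus s is odd.

(←) Conversely, suppose s is odd; write s = 2j + 1. Then 7s + 5 = 7·(2j + 1) + 5 = 2·7j + 12, which is even.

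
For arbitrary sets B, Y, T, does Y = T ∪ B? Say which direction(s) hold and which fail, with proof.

Both inclusions fail.

Forward inclusion. This inclusion fails. Take B = ∅, Y = {1}, T = ∅; then 1 ∈ Y but 1 ∉ T ∪ B.

Reverse inclusion. This inclusion fails. Take B = {1}, Y = ∅, T = ∅; then 1 ∈ T ∪ B but 1 ∉ Y.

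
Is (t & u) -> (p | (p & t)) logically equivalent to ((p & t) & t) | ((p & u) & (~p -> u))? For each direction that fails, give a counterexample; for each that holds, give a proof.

Converse. Assume the antecedent. If p is true, (t & u) -> (p | (p & t)) reduces to true regardless of the other variables. If p is false, the antecedent cannot hold. Either way (t & u) -> (p | (p & t)) holds.

Forward direction. This fails. Under p = F, u = F, t = F, the left side is true but the right side is false.

Not equivalent: only (⇐) holds.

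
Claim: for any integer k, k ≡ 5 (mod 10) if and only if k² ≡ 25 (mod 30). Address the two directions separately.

(⇒) fails; (⇐) holds.

(→) This fails: take k = 15. Then 15 ≡ 5 (mod 10), but 15² = 225 ≡ 15 (mod 30), not 25.

(←) Conversely, the residues r modulo 30 with r² ≡ 25 (mod 30) are exactly {5, 25}, and each is ≡ 5 (mod 10).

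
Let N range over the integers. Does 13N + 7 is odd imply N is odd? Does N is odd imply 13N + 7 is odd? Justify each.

Neither implication holds.

[⇒] This fails: N = 2 gives 13N + 7 = 33, which is odd, but 2 is even, not odd.

[⇐] This also fails: N = 1 is odd, but 13N + 7 = 20 is even, not odd.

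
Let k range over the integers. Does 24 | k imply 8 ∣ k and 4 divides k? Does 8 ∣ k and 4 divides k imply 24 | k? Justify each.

Forward direction. If 24 ∣ k, write k = 24q. Since 24 = 3·8, k = 8·(3q), so 8 ∣ k; and since 24 = 6·4, k = 4·(6q), so 4 ∣ k.

Converse. This fails: take k = 8. Both 8 ∣ 8 and 4 ∣ 8, yet 8 is not a multiple of 24 (since 8 = 0·24 + 8), so 24 ∤ 8.

Only the forward direction holds.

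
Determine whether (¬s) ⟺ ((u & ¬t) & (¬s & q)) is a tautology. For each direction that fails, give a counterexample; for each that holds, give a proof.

Only the reverse direction holds.

(⇒) This fails. Under t = F, q = F, u = F, s = F, the left side is true but the right side is false.

(⇐) Assume the antecedent. If t is true, the antecedent cannot hold. If t is false, the antecedent forces (t = F, q = T, u = T, s = F), and ¬s holds there. Either way ¬s holds.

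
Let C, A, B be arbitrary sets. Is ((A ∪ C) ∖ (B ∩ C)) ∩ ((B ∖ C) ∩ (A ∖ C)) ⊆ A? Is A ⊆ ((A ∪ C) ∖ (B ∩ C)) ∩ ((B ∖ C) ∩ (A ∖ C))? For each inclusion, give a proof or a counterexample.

(⊆) Let x ∈ ((A ∪ C) ∖ (B ∩ C)) ∩ ((B ∖ C) ∩ (A ∖ C)). Then x ∈ A ∩ B and x ∉ C, from which x ∈ A.

(⊇) This inclusion fails. Take C = ∅, A = {1}, B = ∅; then 1 ∈ A but 1 ∉ ((A ∪ C) ∖ (B ∩ C)) ∩ ((B ∖ C) ∩ (A ∖ C)).

Only the forward inclusion holds.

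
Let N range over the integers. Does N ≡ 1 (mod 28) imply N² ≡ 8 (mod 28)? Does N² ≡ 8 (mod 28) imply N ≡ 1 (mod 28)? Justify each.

(→) This fails: take N = 1. Then 1 ≡ 1 (mod 28), but 1² = 1 ≡ 1 (mod 28), not 8.

(←) This fails: take N = 6. Then 6² = 36 ≡ 8 (mod 28), yet 6 ≡ 6 (mod 28), not 1.

(⇒) fails and (⇐) fails.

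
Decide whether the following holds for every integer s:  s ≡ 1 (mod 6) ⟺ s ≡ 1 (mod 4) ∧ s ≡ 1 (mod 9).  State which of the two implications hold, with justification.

The forward direction fails; the converse holds.

Converse. If s ≡ 1 (mod 4) and s ≡ 1 (mod 9), then by the Chinese remainder theorem s ≡ 1 (mod 36). Since 1 ≡ 1 (mod 6) and 6 ∣ 36, we get s ≡ 1 (mod 6).

Forward direction. This fails: s = 7 gives 7 ≡ 1 (mod 6) but 7 ≡ 3 (mod 4), so the conjunction on the right does not hold.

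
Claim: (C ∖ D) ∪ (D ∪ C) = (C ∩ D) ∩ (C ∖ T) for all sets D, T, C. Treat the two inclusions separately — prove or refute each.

(⊆) fails; (⊇) holds.

(⊆) This inclusion fails. Take D = {1}, T = ∅, C = ∅; then 1 ∈ (C ∖ D) ∪ (D ∪ C) but 1 ∉ (C ∩ D) ∩ (C ∖ T).

(⊇) Let x ∈ (C ∩ D) ∩ (C ∖ T). Then x ∈ D ∩ C and x ∉ T, from which x ∈ (C ∖ D) ∪ (D ∪ C).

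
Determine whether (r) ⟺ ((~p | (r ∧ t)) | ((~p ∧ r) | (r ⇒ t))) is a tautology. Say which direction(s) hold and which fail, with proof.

Both directions fail.

(→) This fails. Under p = T, t = F, r = T, the left side is true but the right side is false.

(←) This fails. Under p = F, t = F, r = F, the left side is false but the right side is true.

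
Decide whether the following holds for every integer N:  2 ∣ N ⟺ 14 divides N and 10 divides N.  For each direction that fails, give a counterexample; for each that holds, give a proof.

Only the reverse direction holds.

Forward direction. This fails: take N = 2. Certainly 2 ∣ 2, but 14 ∤ 2.

Converse. Suppose 14 ∣ N and 10 ∣ N. Any common multiple of 14 and 10 is a multiple of their lcm; here lcm(14, 10) = 14·10/gcd(14, 10) = 140/2 = 70, so 70 ∣ N. Since 2 ∣ 70, it follows that 2 ∣ N.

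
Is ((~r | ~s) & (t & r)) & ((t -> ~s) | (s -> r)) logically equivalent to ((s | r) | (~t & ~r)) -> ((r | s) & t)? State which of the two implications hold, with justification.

(⟹) Assume the antecedent. If s is true, the antecedent cannot hold. If s is false, the antecedent forces (s = F, t = T, r = T), and the consequent holds there. Either way the consequent holds.

(⟸) This fails. Under s = F, t = T, r = F, the left side is false but the right side is true.

Not equivalent: only (⇒) holds.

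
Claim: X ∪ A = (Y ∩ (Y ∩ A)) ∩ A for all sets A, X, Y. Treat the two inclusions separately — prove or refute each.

Forward inclusion. This inclusion fails. Take A = {1}, X = ∅, Y = ∅; then 1 ∈ X ∪ A but 1 ∉ (Y ∩ (Y ∩ A)) ∩ A.

Reverse inclusion. Let x ∈ (Y ∩ (Y ∩ A)) ∩ A. Then either x ∈ A ∩ Y and x ∉ X; or x ∈ A ∩ X ∩ Y. In each case x ∈ X ∪ A, so (Y ∩ (Y ∩ A)) ∩ A ⊆ X ∪ A.

The sets are not equal: only the reverse inclusion holds.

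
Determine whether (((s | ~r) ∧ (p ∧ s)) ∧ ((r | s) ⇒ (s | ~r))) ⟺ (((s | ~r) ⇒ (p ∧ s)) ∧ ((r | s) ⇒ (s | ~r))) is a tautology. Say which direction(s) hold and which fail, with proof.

(⟹) Assume the antecedent. If s is true, the antecedent forces (s = T, p = T, r = F) or (s = T, p = T, r = T), and the consequent holds there. If s is false, the antecedent cannot hold. Either way the consequent holds.

(⟸) Assume the antecedent. If s is true, the antecedent forces (s = T, p = T, r = F) or (s = T, p = T, r = T), and the consequent holds there. If s is false, the antecedent cannot hold. Either way the consequent holds.

Equivalent; both directions hold.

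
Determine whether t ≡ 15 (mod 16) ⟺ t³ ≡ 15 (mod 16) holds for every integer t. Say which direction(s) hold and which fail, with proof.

(→) Suppose t ≡ 15 (mod 16). Write t = 16j + 15. Then (16j + 15)³ = 4096j³ + 11520j² + 10800j + 3375 = 16(256j³ + 720j² + 675j + 210) + 15, so t³ ≡ 15 (mod 16).

(←) Conversely, suppose t³ ≡ 15 (mod 16). The only residue r in {0, …, 15} with r³ ≡ 15 (mod 16) is r = 15, so t ≡ 15 (mod 16).

Both implications hold.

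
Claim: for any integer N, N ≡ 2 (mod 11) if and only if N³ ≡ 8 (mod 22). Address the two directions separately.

(⇒) This fails: take N = 13. Then 13 ≡ 2 (mod 11), but 13³ = 2197 ≡ 19 (mod 22), not 8.

(⇐) Conversely, the residues r modulo 22 with r³ ≡ 8 (mod 22) are exactly {2}, and each is ≡ 2 (mod 11).

Not equivalent: only (⇐) holds.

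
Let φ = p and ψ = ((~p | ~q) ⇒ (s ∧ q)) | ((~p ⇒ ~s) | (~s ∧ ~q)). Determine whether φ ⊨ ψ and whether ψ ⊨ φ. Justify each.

Only the forward implication holds.

[⇒] Assume the antecedent. If p is true, the consequent reduces to true regardless of the other variables. If p is false, the antecedent cannot hold. Either way the consequent holds.

[⇐] This fails. Under p = F, q = F, s = F, the left side is false but the right side is true.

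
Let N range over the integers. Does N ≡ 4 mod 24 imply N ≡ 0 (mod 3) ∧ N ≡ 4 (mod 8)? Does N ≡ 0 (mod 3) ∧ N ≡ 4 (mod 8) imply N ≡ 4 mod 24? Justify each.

Neither implication holds.

(→) This fails: N = 4 gives 4 ≡ 4 (mod 24) but 4 ≡ 1 (mod 3), so the conjunction on the right does not hold.

(←) This fails: N = 12 satisfies both congruences on the right (12 ≡ 0 mod 3 and 12 ≡ 4 mod 8) yet 12 ≡ 12 (mod 24), not 4.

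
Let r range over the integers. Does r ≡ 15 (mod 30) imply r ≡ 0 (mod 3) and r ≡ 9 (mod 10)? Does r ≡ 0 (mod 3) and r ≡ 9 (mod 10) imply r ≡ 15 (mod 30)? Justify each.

Forward direction. This fails: r = 15 gives 15 ≡ 15 (mod 30) but 15 ≡ 5 (mod 10), so the conjunction on the right does not hold.

Converse. This fails: r = 9 satisfies both congruences on the right (9 ≡ 0 mod 3 and 9 ≡ 9 mod 10) yet 9 ≡ 9 (mod 30), not 15.

(⇒) fails and (⇐) fails.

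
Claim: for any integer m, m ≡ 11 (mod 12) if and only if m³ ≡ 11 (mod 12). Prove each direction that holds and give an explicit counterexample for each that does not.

The biconditional holds.

[⇐] For the converse, argue contrapositively. If m ≢ 11 (mod 12), then m is congruent to one of 0, 1, 2, 3, 4, 5, 6, 7, 8, 9, 10 modulo 12, and these give m³ ≡ 0, 1, 8, 3, 4, 5, 0, 7, 8, 9, 4 respectively — never 11.

[⇒] Suppose m ≡ 11 (mod 12). Write m = 12j + 11. Then (12j + 11)³ = 1728j³ + 4752j² + 4356j + 1331 = 12(144j³ + 396j² + 363j + 110) + 11, so m³ ≡ 11 (mod 12).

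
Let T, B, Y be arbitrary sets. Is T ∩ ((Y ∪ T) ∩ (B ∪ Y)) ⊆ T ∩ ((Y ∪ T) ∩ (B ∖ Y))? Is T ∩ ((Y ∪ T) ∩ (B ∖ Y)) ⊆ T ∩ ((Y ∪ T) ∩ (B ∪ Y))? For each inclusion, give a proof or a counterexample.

The sets are not equal: only the reverse inclusion holds.

(⊆) This inclusion fails. Take T = {1}, B = ∅, Y = {1}; then 1 ∈ T ∩ ((Y ∪ T) ∩ (B ∪ Y)) but 1 ∉ T ∩ ((Y ∪ T) ∩ (B ∖ Y)).

(⊇) Let x ∈ T ∩ ((Y ∪ T) ∩ (B ∖ Y)). Then x ∈ T ∩ B and x ∉ Y, from which x ∈ T ∩ ((Y ∪ T) ∩ (B ∪ Y)).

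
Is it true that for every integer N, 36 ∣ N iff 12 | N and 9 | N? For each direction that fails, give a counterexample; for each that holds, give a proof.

Both implications hold.

(←) Suppose 12 ∣ N and 9 ∣ N. Any common multiple of 12 and 9 is a multiple of their lcm; here lcm(12, 9) = 12·9/gcd(12, 9) = 108/3 = 36, so 36 ∣ N.

(→) If 36 ∣ N, write N = 36q. Since 36 = 3·12, N = 12·(3q), so 12 ∣ N; and since 36 = 4·9, N = 9·(4q), so 9 ∣ N.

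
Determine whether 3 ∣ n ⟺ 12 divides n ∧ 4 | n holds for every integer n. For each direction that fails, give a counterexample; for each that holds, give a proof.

(⟸) Suppose 12 ∣ n and 4 ∣ n. Any common multiple of 12 and 4 is a multiple of their lcm; here lcm(12, 4) = 12·4/gcd(12, 4) = 48/4 = 12, so 12 ∣ n. Since 3 ∣ 12, it follows that 3 ∣ n.

(⟹) This fails: take n = 3. Certainly 3 ∣ 3, but 12 ∤ 3.

Only the converse holds.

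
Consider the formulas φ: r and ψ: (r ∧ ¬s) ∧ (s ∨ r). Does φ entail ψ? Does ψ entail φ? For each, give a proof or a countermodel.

Forward direction. This fails. Under r = T, s = T, the left side is true but the right side is false.

Converse. Assume the antecedent. If r is true, r reduces to true regardless of the other variables. If r is false, the antecedent cannot hold. Either way r holds.

(⇒) fails; (⇐) holds.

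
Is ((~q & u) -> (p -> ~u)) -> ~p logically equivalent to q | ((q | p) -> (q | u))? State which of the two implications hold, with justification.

(⇒) Assume the antecedent. If p is true, the antecedent forces (q = F, p = T, u = T), and q | ((q | p) -> (q | u)) holds there. If p is false, q | ((q | p) -> (q | u)) reduces to true regardless of the other variables. Either way q | ((q | p) -> (q | u)) holds.

(⇐) This fails. Under q = T, p = T, u = F, the left side is false but the right side is true.

Not equivalent: only (⇒) holds.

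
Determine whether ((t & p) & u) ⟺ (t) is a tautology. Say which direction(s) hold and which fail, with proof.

The forward direction holds; the converse fails.

(⇒) Assume the antecedent. If t is true, t reduces to true regardless of the other variables. If t is false, the antecedent cannot hold. Either way t holds.

(⇐) This fails. Under t = T, u = F, p = F, the left side is false but the right side is true.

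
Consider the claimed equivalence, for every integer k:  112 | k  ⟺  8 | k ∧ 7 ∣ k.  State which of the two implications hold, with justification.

Not equivalent: only (⇒) holds.

(⟹) If 112 ∣ k, write k = 112q. Since 112 = 14·8, k = 8·(14q), so 8 ∣ k; and since 112 = 16·7, k = 7·(16q), so 7 ∣ k.

(⟸) This fails: take k = 56. Both 8 ∣ 56 and 7 ∣ 56, yet 56 is not a multiple of 112 (since 56 = 0·112 + 56), so 112 ∤ 56.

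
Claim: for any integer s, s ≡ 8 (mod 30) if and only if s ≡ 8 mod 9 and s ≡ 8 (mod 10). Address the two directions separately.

Forward direction. This fails: s = 68 gives 68 ≡ 8 (mod 30) but 68 ≡ 5 (mod 9), so the conjunction on the right does not hold.

Converse. If s ≡ 8 (mod 9) and s ≡ 8 (mod 10), then by the Chinese remainder theorem s ≡ 8 (mod 90). Since 8 ≡ 8 (mod 30) and 30 ∣ 90, we get s ≡ 8 (mod 30).

The forward direction fails; the converse holds.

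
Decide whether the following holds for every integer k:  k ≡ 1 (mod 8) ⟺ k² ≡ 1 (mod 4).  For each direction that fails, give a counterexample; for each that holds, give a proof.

Only the forward direction holds.

(⇐) This fails: take k = 3. Then 3² = 9 ≡ 1 (mod 4), yet 3 ≡ 3 (mod 8), not 1.

(⇒) Suppose k ≡ 1 (mod 8). Then k² ≡ 1² = 1 (mod 8), and since 4 ∣ 8, also k² ≡ 1 (mod 4).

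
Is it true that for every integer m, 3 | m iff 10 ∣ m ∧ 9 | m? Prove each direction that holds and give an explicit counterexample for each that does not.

Only the reverse direction holds.

(⟹) This fails: take m = 3. Certainly 3 ∣ 3, but 10 ∤ 3.

(⟸) Suppose 10 ∣ m and 9 ∣ m. Any common multiple of 10 and 9 is a multiple of their lcm; here gcd(10, 9) = 1, so lcm(10, 9) = 10·9 = 90, so 90 ∣ m. Since 3 ∣ 90, it follows that 3 ∣ m.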